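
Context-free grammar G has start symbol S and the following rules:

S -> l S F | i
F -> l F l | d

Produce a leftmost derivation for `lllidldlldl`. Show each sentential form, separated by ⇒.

S ⇒ lSF ⇒ llSFF ⇒ lllSFFF ⇒ llliFFF ⇒ lllidFF ⇒ lllidlFlF ⇒ lllidldlF ⇒ lllidldllFl ⇒ lllidldlldl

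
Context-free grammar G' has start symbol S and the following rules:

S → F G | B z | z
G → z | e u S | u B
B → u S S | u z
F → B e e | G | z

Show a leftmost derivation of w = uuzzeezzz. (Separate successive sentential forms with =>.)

S => Bz   [S → B z]
Bz => uSSz   [B → u S S]
uSSz => uFGSz   [S → F G]
uFGSz => uBeeGSz   [F → B e e]
uBeeGSz => uuSSeeGSz   [B → u S S]
uuSSeeGSz => uuzSeeGSz   [S → z]
uuzSeeGSz => uuzzeeGSz   [S → z]
uuzzeeGSz => uuzzeezSz   [G → z]
uuzzeezSz => uuzzeezzz   [S → z]

S => Bz => uSSz => uFGSz => uBeeGSz => uuSSeeGSz => uuzSeeGSz => uuzzeeGSz => uuzzeezSz => uuzzeezzz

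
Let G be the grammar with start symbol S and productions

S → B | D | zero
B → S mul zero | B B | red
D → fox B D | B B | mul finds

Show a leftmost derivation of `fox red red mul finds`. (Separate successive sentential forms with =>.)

S => D => fox B D => fox B B D => fox red B D => fox red red D => fox red red mul finds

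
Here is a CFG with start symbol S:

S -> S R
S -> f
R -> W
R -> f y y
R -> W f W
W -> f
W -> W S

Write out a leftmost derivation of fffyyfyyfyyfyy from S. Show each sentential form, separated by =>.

S => SR => SRR => SRRR => SRRRR => SRRRRR => fRRRRR => fWRRRR => ffRRRR => fffyyRRR => fffyyfyyRR => fffyyfyyfyyR => fffyyfyyfyyfyy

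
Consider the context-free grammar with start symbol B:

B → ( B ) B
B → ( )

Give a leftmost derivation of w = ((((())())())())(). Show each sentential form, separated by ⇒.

B ⇒ (B)B ⇒ ((B)B)B ⇒ (((B)B)B)B ⇒ ((((B)B)B)B)B ⇒ ((((())B)B)B)B ⇒ ((((())())B)B)B ⇒ ((((())())())B)B ⇒ ((((())())())())B ⇒ ((((())())())())()

B ⇒ (B)B   [B → ( B ) B]
(B)B ⇒ ((B)B)B   [B → ( B ) B]
((B)B)B ⇒ (((B)B)B)B   [B → ( B ) B]
(((B)B)B)B ⇒ ((((B)B)B)B)B   [B → ( B ) B]
((((B)B)B)B)B ⇒ ((((())B)B)B)B   [B → ( )]
((((())B)B)B)B ⇒ ((((())())B)B)B   [B → ( )]
((((())())B)B)B ⇒ ((((())())())B)B   [B → ( )]
((((())())())B)B ⇒ ((((())())())())B   [B → ( )]
((((())())())())B ⇒ ((((())())())())()   [B → ( )]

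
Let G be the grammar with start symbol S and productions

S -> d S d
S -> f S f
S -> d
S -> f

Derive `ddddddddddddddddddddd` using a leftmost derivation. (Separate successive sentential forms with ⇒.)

S ⇒ dSd   [S -> d S d]
dSd ⇒ ddSdd   [S -> d S d]
ddSdd ⇒ dddSddd   [S -> d S d]
dddSddd ⇒ ddddSdddd   [S -> d S d]
ddddSdddd ⇒ dddddSddddd   [S -> d S d]
dddddSddddd ⇒ ddddddSdddddd   [S -> d S d]
ddddddSdddddd ⇒ dddddddSddddddd   [S -> d S d]
dddddddSddddddd ⇒ ddddddddSdddddddd   [S -> d S d]
ddddddddSdddddddd ⇒ dddddddddSddddddddd   [S -> d S d]
dddddddddSddddddddd ⇒ ddddddddddSdddddddddd   [S -> d S d]
ddddddddddSdddddddddd ⇒ ddddddddddddddddddddd   [S -> d]

S ⇒ dSd ⇒ ddSdd ⇒ dddSddd ⇒ ddddSdddd ⇒ dddddSddddd ⇒ ddddddSdddddd ⇒ dddddddSddddddd ⇒ ddddddddSdddddddd ⇒ dddddddddSddddddddd ⇒ ddddddddddSdddddddddd ⇒ ddddddddddddddddddddd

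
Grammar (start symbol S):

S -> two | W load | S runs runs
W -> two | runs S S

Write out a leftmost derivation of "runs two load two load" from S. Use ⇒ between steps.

S ⇒ W load ⇒ runs S S load ⇒ runs W load S load ⇒ runs two load S load ⇒ runs two load two load

S ⇒ W load   [S -> W load]
W load ⇒ runs S S load   [W -> runs S S]
runs S S load ⇒ runs W load S load   [S -> W load]
runs W load S load ⇒ runs two load S load   [W -> two]
runs two load S load ⇒ runs two load two load   [S -> two]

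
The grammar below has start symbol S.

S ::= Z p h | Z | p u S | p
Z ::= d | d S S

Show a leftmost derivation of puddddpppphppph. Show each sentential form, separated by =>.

S => puS   [S ::= p u S]
puS => puZph   [S ::= Z p h]
puZph => pudSSph   [Z ::= d S S]
pudSSph => pudZSph   [S ::= Z]
pudZSph => puddSSSph   [Z ::= d S S]
puddSSSph => puddZphSSph   [S ::= Z p h]
puddZphSSph => pudddSSphSSph   [Z ::= d S S]
pudddSSphSSph => pudddZSphSSph   [S ::= Z]
pudddZSphSSph => puddddSSSphSSph   [Z ::= d S S]
puddddSSSphSSph => puddddpSSphSSph   [S ::= p]
puddddpSSphSSph => puddddppSphSSph   [S ::= p]
puddddppSphSSph => puddddpppphSSph   [S ::= p]
puddddpppphSSph => puddddpppphpSph   [S ::= p]
puddddpppphpSph => puddddpppphppph   [S ::= p]

S => puS => puZph => pudSSph => pudZSph => puddSSSph => puddZphSSph => pudddSSphSSph => pudddZSphSSph => puddddSSSphSSph => puddddpSSphSSph => puddddppSphSSph => puddddpppphSSph => puddddpppphpSph => puddddpppphppph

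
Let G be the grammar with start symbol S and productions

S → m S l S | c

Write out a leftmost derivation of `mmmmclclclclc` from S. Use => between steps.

S => mSlS   [S → m S l S]
mSlS => mmSlSlS   [S → m S l S]
mmSlSlS => mmmSlSlSlS   [S → m S l S]
mmmSlSlSlS => mmmmSlSlSlSlS   [S → m S l S]
mmmmSlSlSlSlS => mmmmclSlSlSlS   [S → c]
mmmmclSlSlSlS => mmmmclclSlSlS   [S → c]
mmmmclclSlSlS => mmmmclclclSlS   [S → c]
mmmmclclclSlS => mmmmclclclclS   [S → c]
mmmmclclclclS => mmmmclclclclc   [S → c]

S=>mSlS=>mmSlSlS=>mmmSlSlSlS=>mmmmSlSlSlSlS=>mmmmclSlSlSlS=>mmmmclclSlSlS=>mmmmclclclSlS=>mmmmclclclclS=>mmmmclclclclc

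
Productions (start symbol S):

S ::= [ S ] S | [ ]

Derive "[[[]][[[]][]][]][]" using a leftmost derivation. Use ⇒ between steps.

S ⇒ [S]S ⇒ [[S]S]S ⇒ [[[]]S]S ⇒ [[[]][S]S]S ⇒ [[[]][[S]S]S]S ⇒ [[[]][[[]]S]S]S ⇒ [[[]][[[]][]]S]S ⇒ [[[]][[[]][]][]]S ⇒ [[[]][[[]][]][]][]

S ⇒ [S]S   [S ::= [ S ] S]
[S]S ⇒ [[S]S]S   [S ::= [ S ] S]
[[S]S]S ⇒ [[[]]S]S   [S ::= [ ]]
[[[]]S]S ⇒ [[[]][S]S]S   [S ::= [ S ] S]
[[[]][S]S]S ⇒ [[[]][[S]S]S]S   [S ::= [ S ] S]
[[[]][[S]S]S]S ⇒ [[[]][[[]]S]S]S   [S ::= [ ]]
[[[]][[[]]S]S]S ⇒ [[[]][[[]][]]S]S   [S ::= [ ]]
[[[]][[[]][]]S]S ⇒ [[[]][[[]][]][]]S   [S ::= [ ]]
[[[]][[[]][]][]]S ⇒ [[[]][[[]][]][]][]   [S ::= [ ]]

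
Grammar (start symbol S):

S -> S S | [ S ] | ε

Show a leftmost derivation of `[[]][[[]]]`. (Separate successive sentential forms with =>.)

S => SS   [S -> S S]
SS => [S]S   [S -> [ S ]]
[S]S => [[S]]S   [S -> [ S ]]
[[S]]S => [[]]S   [S -> ε]
[[]]S => [[]][S]   [S -> [ S ]]
[[]][S] => [[]][SS]   [S -> S S]
[[]][SS] => [[]][SSS]   [S -> S S]
[[]][SSS] => [[]][SSSS]   [S -> S S]
[[]][SSSS] => [[]][[S]SSS]   [S -> [ S ]]
[[]][[S]SSS] => [[]][[[S]]SSS]   [S -> [ S ]]
[[]][[[S]]SSS] => [[]][[[]]SSS]   [S -> ε]
[[]][[[]]SSS] => [[]][[[]]SS]   [S -> ε]
[[]][[[]]SS] => [[]][[[]]S]   [S -> ε]
[[]][[[]]S] => [[]][[[]]]   [S -> ε]

S => SS => [S]S => [[S]]S => [[]]S => [[]][S] => [[]][SS] => [[]][SSS] => [[]][SSSS] => [[]][[S]SSS] => [[]][[[S]]SSS] => [[]][[[]]SSS] => [[]][[[]]SS] => [[]][[[]]S] => [[]][[[]]]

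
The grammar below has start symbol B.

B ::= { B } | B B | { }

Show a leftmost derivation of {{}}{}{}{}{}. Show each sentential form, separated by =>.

B => BB   [B ::= B B]
BB => BBB   [B ::= B B]
BBB => BBBB   [B ::= B B]
BBBB => BBBBB   [B ::= B B]
BBBBB => {B}BBBB   [B ::= { B }]
{B}BBBB => {{}}BBBB   [B ::= { }]
{{}}BBBB => {{}}{}BBB   [B ::= { }]
{{}}{}BBB => {{}}{}{}BB   [B ::= { }]
{{}}{}{}BB => {{}}{}{}{}B   [B ::= { }]
{{}}{}{}{}B => {{}}{}{}{}{}   [B ::= { }]

B=>BB=>BBB=>BBBB=>BBBBB=>{B}BBBB=>{{}}BBBB=>{{}}{}BBB=>{{}}{}{}BB=>{{}}{}{}{}B=>{{}}{}{}{}{}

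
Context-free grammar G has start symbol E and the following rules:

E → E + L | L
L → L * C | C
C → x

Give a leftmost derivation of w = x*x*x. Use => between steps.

E=>L=>L*C=>L*C*C=>C*C*C=>x*C*C=>x*x*C=>x*x*x

E => L   [E → L]
L => L*C   [L → L * C]
L*C => L*C*C   [L → L * C]
L*C*C => C*C*C   [L → C]
C*C*C => x*C*C   [C → x]
x*C*C => x*x*C   [C → x]
x*x*C => x*x*x   [C → x]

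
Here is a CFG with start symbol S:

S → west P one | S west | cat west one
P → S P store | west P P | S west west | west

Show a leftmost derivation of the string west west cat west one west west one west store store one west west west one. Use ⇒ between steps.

S ⇒ west P one ⇒ west S west west one ⇒ west S west west west one ⇒ west west P one west west west one ⇒ west west S P store one west west west one ⇒ west west cat west one P store one west west west one ⇒ west west cat west one S P store store one west west west one ⇒ west west cat west one west P one P store store one west west west one ⇒ west west cat west one west west one P store store one west west west one ⇒ west west cat west one west west one west store store one west west west one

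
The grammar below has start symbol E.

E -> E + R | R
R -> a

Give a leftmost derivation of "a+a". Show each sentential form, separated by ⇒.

E⇒E+R⇒R+R⇒a+R⇒a+a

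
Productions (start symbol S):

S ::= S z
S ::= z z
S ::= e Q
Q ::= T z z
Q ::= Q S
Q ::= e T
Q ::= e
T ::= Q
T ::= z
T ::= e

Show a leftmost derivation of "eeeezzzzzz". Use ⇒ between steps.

S ⇒ eQ   [S ::= e Q]
eQ ⇒ eeT   [Q ::= e T]
eeT ⇒ eeQ   [T ::= Q]
eeQ ⇒ eeeT   [Q ::= e T]
eeeT ⇒ eeeQ   [T ::= Q]
eeeQ ⇒ eeeQS   [Q ::= Q S]
eeeQS ⇒ eeeQSS   [Q ::= Q S]
eeeQSS ⇒ eeeTzzSS   [Q ::= T z z]
eeeTzzSS ⇒ eeeQzzSS   [T ::= Q]
eeeQzzSS ⇒ eeeezzSS   [Q ::= e]
eeeezzSS ⇒ eeeezzzzS   [S ::= z z]
eeeezzzzS ⇒ eeeezzzzzz   [S ::= z z]

S⇒eQ⇒eeT⇒eeQ⇒eeeT⇒eeeQ⇒eeeQS⇒eeeQSS⇒eeeTzzSS⇒eeeQzzSS⇒eeeezzSS⇒eeeezzzzS⇒eeeezzzzzz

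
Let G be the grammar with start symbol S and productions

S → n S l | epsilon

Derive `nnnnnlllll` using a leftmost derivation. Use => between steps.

S => nSl => nnSll => nnnSlll => nnnnSllll => nnnnnSlllll => nnnnnlllll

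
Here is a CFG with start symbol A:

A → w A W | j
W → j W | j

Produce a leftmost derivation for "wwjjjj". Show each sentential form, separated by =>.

A => wAW => wwAWW => wwjWW => wwjjW => wwjjjW => wwjjjj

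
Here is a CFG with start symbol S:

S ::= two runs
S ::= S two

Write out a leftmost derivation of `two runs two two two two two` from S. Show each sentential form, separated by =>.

S => S two   [S ::= S two]
S two => S two two   [S ::= S two]
S two two => S two two two   [S ::= S two]
S two two two => S two two two two   [S ::= S two]
S two two two two => S two two two two two   [S ::= S two]
S two two two two two => two runs two two two two two   [S ::= two runs]

S => S two => S two two => S two two two => S two two two two => S two two two two two => two runs two two two two two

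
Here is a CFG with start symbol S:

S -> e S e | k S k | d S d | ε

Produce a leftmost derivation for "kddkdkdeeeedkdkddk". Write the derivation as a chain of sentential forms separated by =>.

S => kSk   [S -> k S k]
kSk => kdSdk   [S -> d S d]
kdSdk => kddSddk   [S -> d S d]
kddSddk => kddkSkddk   [S -> k S k]
kddkSkddk => kddkdSdkddk   [S -> d S d]
kddkdSdkddk => kddkdkSkdkddk   [S -> k S k]
kddkdkSkdkddk => kddkdkdSdkdkddk   [S -> d S d]
kddkdkdSdkdkddk => kddkdkdeSedkdkddk   [S -> e S e]
kddkdkdeSedkdkddk => kddkdkdeeSeedkdkddk   [S -> e S e]
kddkdkdeeSeedkdkddk => kddkdkdeeeedkdkddk   [S -> ε]

S => kSk => kdSdk => kddSddk => kddkSkddk => kddkdSdkddk => kddkdkSkdkddk => kddkdkdSdkdkddk => kddkdkdeSedkdkddk => kddkdkdeeSeedkdkddk => kddkdkdeeeedkdkddk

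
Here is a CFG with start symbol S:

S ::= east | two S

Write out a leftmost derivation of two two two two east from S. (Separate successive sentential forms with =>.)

S => two S => two two S => two two two S => two two two two S => two two two two east

S => two S   [S ::= two S]
two S => two two S   [S ::= two S]
two two S => two two two S   [S ::= two S]
two two two S => two two two two S   [S ::= two S]
two two two two S => two two two two east   [S ::= east]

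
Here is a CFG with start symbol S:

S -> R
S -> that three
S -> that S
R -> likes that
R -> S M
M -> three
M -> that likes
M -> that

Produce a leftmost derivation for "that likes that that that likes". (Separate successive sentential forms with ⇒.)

S ⇒ that S ⇒ that R ⇒ that S M ⇒ that R M ⇒ that S M M ⇒ that R M M ⇒ that likes that M M ⇒ that likes that that M ⇒ that likes that that that likes

S ⇒ that S   [S -> that S]
that S ⇒ that R   [S -> R]
that R ⇒ that S M   [R -> S M]
that S M ⇒ that R M   [S -> R]
that R M ⇒ that S M M   [R -> S M]
that S M M ⇒ that R M M   [S -> R]
that R M M ⇒ that likes that M M   [R -> likes that]
that likes that M M ⇒ that likes that that M   [M -> that]
that likes that that M ⇒ that likes that that that likes   [M -> that likes]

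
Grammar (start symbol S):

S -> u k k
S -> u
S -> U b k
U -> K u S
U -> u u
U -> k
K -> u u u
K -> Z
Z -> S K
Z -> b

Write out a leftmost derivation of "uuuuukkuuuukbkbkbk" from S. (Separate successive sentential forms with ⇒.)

S ⇒ Ubk   [S -> U b k]
Ubk ⇒ KuSbk   [U -> K u S]
KuSbk ⇒ uuuuSbk   [K -> u u u]
uuuuSbk ⇒ uuuuUbkbk   [S -> U b k]
uuuuUbkbk ⇒ uuuuKuSbkbk   [U -> K u S]
uuuuKuSbkbk ⇒ uuuuZuSbkbk   [K -> Z]
uuuuZuSbkbk ⇒ uuuuSKuSbkbk   [Z -> S K]
uuuuSKuSbkbk ⇒ uuuuukkKuSbkbk   [S -> u k k]
uuuuukkKuSbkbk ⇒ uuuuukkuuuuSbkbk   [K -> u u u]
uuuuukkuuuuSbkbk ⇒ uuuuukkuuuuUbkbkbk   [S -> U b k]
uuuuukkuuuuUbkbkbk ⇒ uuuuukkuuuukbkbkbk   [U -> k]

S⇒Ubk⇒KuSbk⇒uuuuSbk⇒uuuuUbkbk⇒uuuuKuSbkbk⇒uuuuZuSbkbk⇒uuuuSKuSbkbk⇒uuuuukkKuSbkbk⇒uuuuukkuuuuSbkbk⇒uuuuukkuuuuUbkbkbk⇒uuuuukkuuuukbkbkbk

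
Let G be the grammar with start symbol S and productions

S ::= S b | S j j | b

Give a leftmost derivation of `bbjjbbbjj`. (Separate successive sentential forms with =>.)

S => Sjj => Sbjj => Sbbjj => Sbbbjj => Sjjbbbjj => Sbjjbbbjj => bbjjbbbjj

S => Sjj   [S ::= S j j]
Sjj => Sbjj   [S ::= S b]
Sbjj => Sbbjj   [S ::= S b]
Sbbjj => Sbbbjj   [S ::= S b]
Sbbbjj => Sjjbbbjj   [S ::= S j j]
Sjjbbbjj => Sbjjbbbjj   [S ::= S b]
Sbjjbbbjj => bbjjbbbjj   [S ::= b]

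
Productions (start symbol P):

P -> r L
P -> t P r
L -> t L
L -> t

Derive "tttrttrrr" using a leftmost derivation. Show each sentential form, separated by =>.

P => tPr => ttPrr => tttPrrr => tttrLrrr => tttrtLrrr => tttrttrrr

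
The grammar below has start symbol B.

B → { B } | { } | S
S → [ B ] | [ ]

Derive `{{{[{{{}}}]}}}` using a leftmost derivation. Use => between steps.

B=>{B}=>{{B}}=>{{{B}}}=>{{{S}}}=>{{{[B]}}}=>{{{[{B}]}}}=>{{{[{{B}}]}}}=>{{{[{{{}}}]}}}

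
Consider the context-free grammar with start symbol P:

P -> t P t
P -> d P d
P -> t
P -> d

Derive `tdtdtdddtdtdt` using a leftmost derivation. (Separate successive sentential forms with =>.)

P => tPt => tdPdt => tdtPtdt => tdtdPdtdt => tdtdtPtdtdt => tdtdtdPdtdtdt => tdtdtdddtdtdt

P => tPt   [P -> t P t]
tPt => tdPdt   [P -> d P d]
tdPdt => tdtPtdt   [P -> t P t]
tdtPtdt => tdtdPdtdt   [P -> d P d]
tdtdPdtdt => tdtdtPtdtdt   [P -> t P t]
tdtdtPtdtdt => tdtdtdPdtdtdt   [P -> d P d]
tdtdtdPdtdtdt => tdtdtdddtdtdt   [P -> d]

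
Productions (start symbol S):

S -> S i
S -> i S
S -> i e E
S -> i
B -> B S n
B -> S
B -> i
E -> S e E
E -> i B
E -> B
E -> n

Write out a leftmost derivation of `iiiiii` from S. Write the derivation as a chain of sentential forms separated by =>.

S => iS => iiS => iiSi => iiSii => iiSiii => iiiiii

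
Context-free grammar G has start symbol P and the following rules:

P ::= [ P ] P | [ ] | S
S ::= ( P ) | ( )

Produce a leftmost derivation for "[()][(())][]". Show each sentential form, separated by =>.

P => [P]P => [S]P => [()]P => [()][P]P => [()][S]P => [()][(P)]P => [()][(S)]P => [()][(())]P => [()][(())][]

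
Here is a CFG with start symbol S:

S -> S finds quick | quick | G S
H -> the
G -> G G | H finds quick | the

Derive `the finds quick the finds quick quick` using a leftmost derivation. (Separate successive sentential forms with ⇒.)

S ⇒ G S ⇒ H finds quick S ⇒ the finds quick S ⇒ the finds quick G S ⇒ the finds quick H finds quick S ⇒ the finds quick the finds quick S ⇒ the finds quick the finds quick quick

S ⇒ G S   [S -> G S]
G S ⇒ H finds quick S   [G -> H finds quick]
H finds quick S ⇒ the finds quick S   [H -> the]
the finds quick S ⇒ the finds quick G S   [S -> G S]
the finds quick G S ⇒ the finds quick H finds quick S   [G -> H finds quick]
the finds quick H finds quick S ⇒ the finds quick the finds quick S   [H -> the]
the finds quick the finds quick S ⇒ the finds quick the finds quick quick   [S -> quick]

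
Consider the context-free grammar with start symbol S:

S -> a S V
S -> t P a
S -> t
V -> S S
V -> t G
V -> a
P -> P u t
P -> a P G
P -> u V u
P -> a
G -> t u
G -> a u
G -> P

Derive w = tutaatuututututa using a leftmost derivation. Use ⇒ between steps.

S⇒tPa⇒tPuta⇒tPututa⇒tPutututa⇒tPututututa⇒tuVuututututa⇒tuSSuututututa⇒tutPaSuututututa⇒tutaaSuututututa⇒tutaatuututututa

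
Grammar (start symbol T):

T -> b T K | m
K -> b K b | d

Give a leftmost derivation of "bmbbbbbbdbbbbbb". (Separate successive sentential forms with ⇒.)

T⇒bTK⇒bmK⇒bmbKb⇒bmbbKbb⇒bmbbbKbbb⇒bmbbbbKbbbb⇒bmbbbbbKbbbbb⇒bmbbbbbbKbbbbbb⇒bmbbbbbbdbbbbbb

T ⇒ bTK   [T -> b T K]
bTK ⇒ bmK   [T -> m]
bmK ⇒ bmbKb   [K -> b K b]
bmbKb ⇒ bmbbKbb   [K -> b K b]
bmbbKbb ⇒ bmbbbKbbb   [K -> b K b]
bmbbbKbbb ⇒ bmbbbbKbbbb   [K -> b K b]
bmbbbbKbbbb ⇒ bmbbbbbKbbbbb   [K -> b K b]
bmbbbbbKbbbbb ⇒ bmbbbbbbKbbbbbb   [K -> b K b]
bmbbbbbbKbbbbbb ⇒ bmbbbbbbdbbbbbb   [K -> d]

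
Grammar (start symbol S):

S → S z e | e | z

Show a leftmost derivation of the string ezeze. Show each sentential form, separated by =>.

S => Sze => Szeze => ezeze

S => Sze   [S → S z e]
Sze => Szeze   [S → S z e]
Szeze => ezeze   [S → e]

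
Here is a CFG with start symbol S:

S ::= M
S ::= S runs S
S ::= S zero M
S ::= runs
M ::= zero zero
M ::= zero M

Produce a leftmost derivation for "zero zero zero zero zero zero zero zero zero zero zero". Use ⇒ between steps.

S ⇒ S zero M ⇒ M zero M ⇒ zero M zero M ⇒ zero zero M zero M ⇒ zero zero zero M zero M ⇒ zero zero zero zero zero zero M ⇒ zero zero zero zero zero zero zero M ⇒ zero zero zero zero zero zero zero zero M ⇒ zero zero zero zero zero zero zero zero zero M ⇒ zero zero zero zero zero zero zero zero zero zero zero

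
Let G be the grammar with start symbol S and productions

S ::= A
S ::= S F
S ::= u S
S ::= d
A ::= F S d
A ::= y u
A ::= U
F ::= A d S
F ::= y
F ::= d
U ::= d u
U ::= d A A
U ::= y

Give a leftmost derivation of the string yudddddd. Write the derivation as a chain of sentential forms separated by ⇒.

S ⇒ SF ⇒ SFF ⇒ AFF ⇒ FSdFF ⇒ AdSSdFF ⇒ yudSSdFF ⇒ yuddSdFF ⇒ yuddddFF ⇒ yudddddF ⇒ yudddddd

S ⇒ SF   [S ::= S F]
SF ⇒ SFF   [S ::= S F]
SFF ⇒ AFF   [S ::= A]
AFF ⇒ FSdFF   [A ::= F S d]
FSdFF ⇒ AdSSdFF   [F ::= A d S]
AdSSdFF ⇒ yudSSdFF   [A ::= y u]
yudSSdFF ⇒ yuddSdFF   [S ::= d]
yuddSdFF ⇒ yuddddFF   [S ::= d]
yuddddFF ⇒ yudddddF   [F ::= d]
yudddddF ⇒ yudddddd   [F ::= d]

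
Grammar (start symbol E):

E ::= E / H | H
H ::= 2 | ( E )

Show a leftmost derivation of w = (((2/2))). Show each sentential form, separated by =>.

E => H => (E) => (H) => ((E)) => ((H)) => (((E))) => (((E/H))) => (((H/H))) => (((2/H))) => (((2/2)))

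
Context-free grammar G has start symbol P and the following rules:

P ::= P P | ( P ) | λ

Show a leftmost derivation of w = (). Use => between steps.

P => PP   [P ::= P P]
PP => PPP   [P ::= P P]
PPP => (P)PP   [P ::= ( P )]
(P)PP => ()PP   [P ::= λ]
()PP => ()P   [P ::= λ]
()P => ()   [P ::= λ]

P => PP => PPP => (P)PP => ()PP => ()P => ()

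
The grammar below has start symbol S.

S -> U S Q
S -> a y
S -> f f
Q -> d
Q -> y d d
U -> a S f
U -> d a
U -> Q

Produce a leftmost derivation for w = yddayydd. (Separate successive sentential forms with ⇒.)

S ⇒ USQ ⇒ QSQ ⇒ yddSQ ⇒ yddayQ ⇒ yddayydd

S ⇒ USQ   [S -> U S Q]
USQ ⇒ QSQ   [U -> Q]
QSQ ⇒ yddSQ   [Q -> y d d]
yddSQ ⇒ yddayQ   [S -> a y]
yddayQ ⇒ yddayydd   [Q -> y d d]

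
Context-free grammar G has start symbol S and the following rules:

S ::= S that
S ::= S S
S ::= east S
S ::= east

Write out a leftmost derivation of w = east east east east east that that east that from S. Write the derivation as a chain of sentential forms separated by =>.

S => east S   [S ::= east S]
east S => east S that   [S ::= S that]
east S that => east east S that   [S ::= east S]
east east S that => east east east S that   [S ::= east S]
east east east S that => east east east S S that   [S ::= S S]
east east east S S that => east east east east S S that   [S ::= east S]
east east east east S S that => east east east east S that S that   [S ::= S that]
east east east east S that S that => east east east east S that that S that   [S ::= S that]
east east east east S that that S that => east east east east east that that S that   [S ::= east]
east east east east east that that S that => east east east east east that that east that   [S ::= east]

S => east S => east S that => east east S that => east east east S that => east east east S S that => east east east east S S that => east east east east S that S that => east east east east S that that S that => east east east east east that that S that => east east east east east that that east that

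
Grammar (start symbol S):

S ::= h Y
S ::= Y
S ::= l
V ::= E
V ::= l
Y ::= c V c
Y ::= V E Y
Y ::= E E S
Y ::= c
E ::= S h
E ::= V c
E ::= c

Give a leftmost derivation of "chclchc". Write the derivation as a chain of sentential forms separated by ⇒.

S ⇒ Y ⇒ VEY ⇒ EEY ⇒ cEY ⇒ cShY ⇒ chYhY ⇒ chcVchY ⇒ chclchY ⇒ chclchc

S ⇒ Y   [S ::= Y]
Y ⇒ VEY   [Y ::= V E Y]
VEY ⇒ EEY   [V ::= E]
EEY ⇒ cEY   [E ::= c]
cEY ⇒ cShY   [E ::= S h]
cShY ⇒ chYhY   [S ::= h Y]
chYhY ⇒ chcVchY   [Y ::= c V c]
chcVchY ⇒ chclchY   [V ::= l]
chclchY ⇒ chclchc   [Y ::= c]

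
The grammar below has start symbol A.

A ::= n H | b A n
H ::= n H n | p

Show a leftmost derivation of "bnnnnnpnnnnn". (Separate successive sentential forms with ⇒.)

A ⇒ bAn ⇒ bnHn ⇒ bnnHnn ⇒ bnnnHnnn ⇒ bnnnnHnnnn ⇒ bnnnnnHnnnnn ⇒ bnnnnnpnnnnn

A ⇒ bAn   [A ::= b A n]
bAn ⇒ bnHn   [A ::= n H]
bnHn ⇒ bnnHnn   [H ::= n H n]
bnnHnn ⇒ bnnnHnnn   [H ::= n H n]
bnnnHnnn ⇒ bnnnnHnnnn   [H ::= n H n]
bnnnnHnnnn ⇒ bnnnnnHnnnnn   [H ::= n H n]
bnnnnnHnnnnn ⇒ bnnnnnpnnnnn   [H ::= p]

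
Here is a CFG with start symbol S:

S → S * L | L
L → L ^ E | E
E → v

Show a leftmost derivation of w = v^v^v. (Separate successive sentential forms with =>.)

S => L => L^E => L^E^E => E^E^E => v^E^E => v^v^E => v^v^v

S => L   [S → L]
L => L^E   [L → L ^ E]
L^E => L^E^E   [L → L ^ E]
L^E^E => E^E^E   [L → E]
E^E^E => v^E^E   [E → v]
v^E^E => v^v^E   [E → v]
v^v^E => v^v^v   [E → v]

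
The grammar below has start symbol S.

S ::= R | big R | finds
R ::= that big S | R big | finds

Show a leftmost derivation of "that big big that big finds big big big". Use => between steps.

S => R   [S ::= R]
R => R big   [R ::= R big]
R big => that big S big   [R ::= that big S]
that big S big => that big big R big   [S ::= big R]
that big big R big => that big big R big big   [R ::= R big]
that big big R big big => that big big R big big big   [R ::= R big]
that big big R big big big => that big big that big S big big big   [R ::= that big S]
that big big that big S big big big => that big big that big finds big big big   [S ::= finds]

S => R => R big => that big S big => that big big R big => that big big R big big => that big big R big big big => that big big that big S big big big => that big big that big finds big big big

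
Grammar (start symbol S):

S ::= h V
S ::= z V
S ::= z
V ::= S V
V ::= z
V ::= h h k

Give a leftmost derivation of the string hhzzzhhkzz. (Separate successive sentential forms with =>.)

S => hV => hSV => hhVV => hhzV => hhzSV => hhzzVV => hhzzSVV => hhzzzVV => hhzzzhhkV => hhzzzhhkSV => hhzzzhhkzV => hhzzzhhkzz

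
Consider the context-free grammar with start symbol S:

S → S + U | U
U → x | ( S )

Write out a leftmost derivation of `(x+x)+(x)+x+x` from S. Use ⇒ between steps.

S ⇒ S+U   [S → S + U]
S+U ⇒ S+U+U   [S → S + U]
S+U+U ⇒ S+U+U+U   [S → S + U]
S+U+U+U ⇒ U+U+U+U   [S → U]
U+U+U+U ⇒ (S)+U+U+U   [U → ( S )]
(S)+U+U+U ⇒ (S+U)+U+U+U   [S → S + U]
(S+U)+U+U+U ⇒ (U+U)+U+U+U   [S → U]
(U+U)+U+U+U ⇒ (x+U)+U+U+U   [U → x]
(x+U)+U+U+U ⇒ (x+x)+U+U+U   [U → x]
(x+x)+U+U+U ⇒ (x+x)+(S)+U+U   [U → ( S )]
(x+x)+(S)+U+U ⇒ (x+x)+(U)+U+U   [S → U]
(x+x)+(U)+U+U ⇒ (x+x)+(x)+U+U   [U → x]
(x+x)+(x)+U+U ⇒ (x+x)+(x)+x+U   [U → x]
(x+x)+(x)+x+U ⇒ (x+x)+(x)+x+x   [U → x]

S ⇒ S+U ⇒ S+U+U ⇒ S+U+U+U ⇒ U+U+U+U ⇒ (S)+U+U+U ⇒ (S+U)+U+U+U ⇒ (U+U)+U+U+U ⇒ (x+U)+U+U+U ⇒ (x+x)+U+U+U ⇒ (x+x)+(S)+U+U ⇒ (x+x)+(U)+U+U ⇒ (x+x)+(x)+U+U ⇒ (x+x)+(x)+x+U ⇒ (x+x)+(x)+x+x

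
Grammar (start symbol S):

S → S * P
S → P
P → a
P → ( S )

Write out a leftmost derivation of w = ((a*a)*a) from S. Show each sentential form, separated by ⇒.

S⇒P⇒(S)⇒(S*P)⇒(P*P)⇒((S)*P)⇒((S*P)*P)⇒((P*P)*P)⇒((a*P)*P)⇒((a*a)*P)⇒((a*a)*a)

S ⇒ P   [S → P]
P ⇒ (S)   [P → ( S )]
(S) ⇒ (S*P)   [S → S * P]
(S*P) ⇒ (P*P)   [S → P]
(P*P) ⇒ ((S)*P)   [P → ( S )]
((S)*P) ⇒ ((S*P)*P)   [S → S * P]
((S*P)*P) ⇒ ((P*P)*P)   [S → P]
((P*P)*P) ⇒ ((a*P)*P)   [P → a]
((a*P)*P) ⇒ ((a*a)*P)   [P → a]
((a*a)*P) ⇒ ((a*a)*a)   [P → a]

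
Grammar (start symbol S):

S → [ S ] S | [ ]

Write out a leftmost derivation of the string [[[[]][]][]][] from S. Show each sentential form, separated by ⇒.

S ⇒ [S]S   [S → [ S ] S]
[S]S ⇒ [[S]S]S   [S → [ S ] S]
[[S]S]S ⇒ [[[S]S]S]S   [S → [ S ] S]
[[[S]S]S]S ⇒ [[[[]]S]S]S   [S → [ ]]
[[[[]]S]S]S ⇒ [[[[]][]]S]S   [S → [ ]]
[[[[]][]]S]S ⇒ [[[[]][]][]]S   [S → [ ]]
[[[[]][]][]]S ⇒ [[[[]][]][]][]   [S → [ ]]

S⇒[S]S⇒[[S]S]S⇒[[[S]S]S]S⇒[[[[]]S]S]S⇒[[[[]][]]S]S⇒[[[[]][]][]]S⇒[[[[]][]][]][]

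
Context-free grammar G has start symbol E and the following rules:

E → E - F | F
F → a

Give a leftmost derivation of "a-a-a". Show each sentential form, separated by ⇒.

E ⇒ E-F ⇒ E-F-F ⇒ F-F-F ⇒ a-F-F ⇒ a-a-F ⇒ a-a-a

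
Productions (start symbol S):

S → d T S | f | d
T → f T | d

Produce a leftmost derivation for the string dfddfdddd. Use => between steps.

S => dTS   [S → d T S]
dTS => dfTS   [T → f T]
dfTS => dfdS   [T → d]
dfdS => dfddTS   [S → d T S]
dfddTS => dfddfTS   [T → f T]
dfddfTS => dfddfdS   [T → d]
dfddfdS => dfddfddTS   [S → d T S]
dfddfddTS => dfddfdddS   [T → d]
dfddfdddS => dfddfdddd   [S → d]

S=>dTS=>dfTS=>dfdS=>dfddTS=>dfddfTS=>dfddfdS=>dfddfddTS=>dfddfdddS=>dfddfdddd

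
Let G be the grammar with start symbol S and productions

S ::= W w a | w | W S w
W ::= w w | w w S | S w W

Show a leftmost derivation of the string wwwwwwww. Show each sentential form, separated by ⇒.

S⇒WSw⇒wwSSw⇒wwWSwSw⇒wwwwSwSw⇒wwwwwwSw⇒wwwwwwww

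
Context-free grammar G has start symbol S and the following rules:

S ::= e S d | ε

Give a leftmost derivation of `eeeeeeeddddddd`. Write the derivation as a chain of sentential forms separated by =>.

S => eSd => eeSdd => eeeSddd => eeeeSdddd => eeeeeSddddd => eeeeeeSdddddd => eeeeeeeSddddddd => eeeeeeeddddddd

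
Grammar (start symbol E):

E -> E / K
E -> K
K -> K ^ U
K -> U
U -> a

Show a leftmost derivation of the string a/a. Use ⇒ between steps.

E ⇒ E/K   [E -> E / K]
E/K ⇒ K/K   [E -> K]
K/K ⇒ U/K   [K -> U]
U/K ⇒ a/K   [U -> a]
a/K ⇒ a/U   [K -> U]
a/U ⇒ a/a   [U -> a]

E⇒E/K⇒K/K⇒U/K⇒a/K⇒a/U⇒a/a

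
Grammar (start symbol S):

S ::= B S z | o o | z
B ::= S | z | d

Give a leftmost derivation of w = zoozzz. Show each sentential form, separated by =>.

S => BSz   [S ::= B S z]
BSz => SSz   [B ::= S]
SSz => BSzSz   [S ::= B S z]
BSzSz => zSzSz   [B ::= z]
zSzSz => zoozSz   [S ::= o o]
zoozSz => zoozzz   [S ::= z]

S => BSz => SSz => BSzSz => zSzSz => zoozSz => zoozzz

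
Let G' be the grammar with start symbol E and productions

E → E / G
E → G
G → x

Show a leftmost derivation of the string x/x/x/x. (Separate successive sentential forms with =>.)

E => E/G   [E → E / G]
E/G => E/G/G   [E → E / G]
E/G/G => E/G/G/G   [E → E / G]
E/G/G/G => G/G/G/G   [E → G]
G/G/G/G => x/G/G/G   [G → x]
x/G/G/G => x/x/G/G   [G → x]
x/x/G/G => x/x/x/G   [G → x]
x/x/x/G => x/x/x/x   [G → x]

E=>E/G=>E/G/G=>E/G/G/G=>G/G/G/G=>x/G/G/G=>x/x/G/G=>x/x/x/G=>x/x/x/x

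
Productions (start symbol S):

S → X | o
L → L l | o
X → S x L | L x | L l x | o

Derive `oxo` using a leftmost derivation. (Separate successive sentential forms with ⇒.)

S ⇒ X ⇒ SxL ⇒ oxL ⇒ oxo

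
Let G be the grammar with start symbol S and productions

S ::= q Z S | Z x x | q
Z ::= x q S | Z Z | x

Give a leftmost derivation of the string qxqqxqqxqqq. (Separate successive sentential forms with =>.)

S => qZS => qxqSS => qxqqZSS => qxqqxSS => qxqqxqS => qxqqxqqZS => qxqqxqqxqSS => qxqqxqqxqqS => qxqqxqqxqqq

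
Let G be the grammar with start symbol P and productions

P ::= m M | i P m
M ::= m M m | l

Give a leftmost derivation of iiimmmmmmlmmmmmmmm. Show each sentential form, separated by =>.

P => iPm => iiPmm => iiiPmmm => iiimMmmm => iiimmMmmmm => iiimmmMmmmmm => iiimmmmMmmmmmm => iiimmmmmMmmmmmmm => iiimmmmmmMmmmmmmmm => iiimmmmmmlmmmmmmmm

P => iPm   [P ::= i P m]
iPm => iiPmm   [P ::= i P m]
iiPmm => iiiPmmm   [P ::= i P m]
iiiPmmm => iiimMmmm   [P ::= m M]
iiimMmmm => iiimmMmmmm   [M ::= m M m]
iiimmMmmmm => iiimmmMmmmmm   [M ::= m M m]
iiimmmMmmmmm => iiimmmmMmmmmmm   [M ::= m M m]
iiimmmmMmmmmmm => iiimmmmmMmmmmmmm   [M ::= m M m]
iiimmmmmMmmmmmmm => iiimmmmmmMmmmmmmmm   [M ::= m M m]
iiimmmmmmMmmmmmmmm => iiimmmmmmlmmmmmmmm   [M ::= l]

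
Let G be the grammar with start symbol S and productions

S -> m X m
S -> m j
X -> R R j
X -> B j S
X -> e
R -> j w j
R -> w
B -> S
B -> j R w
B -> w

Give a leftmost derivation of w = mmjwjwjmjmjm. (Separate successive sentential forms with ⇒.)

S ⇒ mXm ⇒ mBjSm ⇒ mSjSm ⇒ mmXmjSm ⇒ mmRRjmjSm ⇒ mmjwjRjmjSm ⇒ mmjwjwjmjSm ⇒ mmjwjwjmjmjm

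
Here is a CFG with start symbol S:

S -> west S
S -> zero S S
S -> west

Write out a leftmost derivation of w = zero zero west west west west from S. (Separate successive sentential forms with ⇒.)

S ⇒ zero S S ⇒ zero zero S S S ⇒ zero zero west S S S ⇒ zero zero west west S S ⇒ zero zero west west west S ⇒ zero zero west west west west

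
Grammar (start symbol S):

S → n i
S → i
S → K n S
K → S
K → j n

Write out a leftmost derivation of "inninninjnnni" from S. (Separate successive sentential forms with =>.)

S => KnS => SnS => KnSnS => SnSnS => KnSnSnS => SnSnSnS => inSnSnS => inninSnS => inninninS => inninninKnS => inninninjnnS => inninninjnnni

S => KnS   [S → K n S]
KnS => SnS   [K → S]
SnS => KnSnS   [S → K n S]
KnSnS => SnSnS   [K → S]
SnSnS => KnSnSnS   [S → K n S]
KnSnSnS => SnSnSnS   [K → S]
SnSnSnS => inSnSnS   [S → i]
inSnSnS => inninSnS   [S → n i]
inninSnS => inninninS   [S → n i]
inninninS => inninninKnS   [S → K n S]
inninninKnS => inninninjnnS   [K → j n]
inninninjnnS => inninninjnnni   [S → n i]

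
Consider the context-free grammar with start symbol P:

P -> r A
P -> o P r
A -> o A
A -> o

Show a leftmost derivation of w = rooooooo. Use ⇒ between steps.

P ⇒ rA ⇒ roA ⇒ rooA ⇒ roooA ⇒ rooooA ⇒ roooooA ⇒ rooooooA ⇒ rooooooo

P ⇒ rA   [P -> r A]
rA ⇒ roA   [A -> o A]
roA ⇒ rooA   [A -> o A]
rooA ⇒ roooA   [A -> o A]
roooA ⇒ rooooA   [A -> o A]
rooooA ⇒ roooooA   [A -> o A]
roooooA ⇒ rooooooA   [A -> o A]
rooooooA ⇒ rooooooo   [A -> o]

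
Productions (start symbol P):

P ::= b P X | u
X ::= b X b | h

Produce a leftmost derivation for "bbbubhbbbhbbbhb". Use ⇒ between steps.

P ⇒ bPX ⇒ bbPXX ⇒ bbbPXXX ⇒ bbbuXXX ⇒ bbbubXbXX ⇒ bbbubhbXX ⇒ bbbubhbbXbX ⇒ bbbubhbbbXbbX ⇒ bbbubhbbbhbbX ⇒ bbbubhbbbhbbbXb ⇒ bbbubhbbbhbbbhb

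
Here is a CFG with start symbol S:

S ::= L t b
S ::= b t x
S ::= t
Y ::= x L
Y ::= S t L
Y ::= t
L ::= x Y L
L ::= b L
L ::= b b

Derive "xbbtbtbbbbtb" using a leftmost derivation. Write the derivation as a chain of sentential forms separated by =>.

S => Ltb => xYLtb => xStLLtb => xLtbtLLtb => xbbtbtLLtb => xbbtbtbbLtb => xbbtbtbbbbtb

S => Ltb   [S ::= L t b]
Ltb => xYLtb   [L ::= x Y L]
xYLtb => xStLLtb   [Y ::= S t L]
xStLLtb => xLtbtLLtb   [S ::= L t b]
xLtbtLLtb => xbbtbtLLtb   [L ::= b b]
xbbtbtLLtb => xbbtbtbbLtb   [L ::= b b]
xbbtbtbbLtb => xbbtbtbbbbtb   [L ::= b b]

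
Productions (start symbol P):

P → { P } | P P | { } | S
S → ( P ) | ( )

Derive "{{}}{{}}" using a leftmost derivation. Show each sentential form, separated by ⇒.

P ⇒ PP ⇒ {P}P ⇒ {{}}P ⇒ {{}}{P} ⇒ {{}}{{}}

P ⇒ PP   [P → P P]
PP ⇒ {P}P   [P → { P }]
{P}P ⇒ {{}}P   [P → { }]
{{}}P ⇒ {{}}{P}   [P → { P }]
{{}}{P} ⇒ {{}}{{}}   [P → { }]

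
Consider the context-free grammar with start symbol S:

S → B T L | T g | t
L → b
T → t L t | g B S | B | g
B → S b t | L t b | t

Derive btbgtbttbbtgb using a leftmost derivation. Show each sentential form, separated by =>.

S => BTL   [S → B T L]
BTL => SbtTL   [B → S b t]
SbtTL => BTLbtTL   [S → B T L]
BTLbtTL => LtbTLbtTL   [B → L t b]
LtbTLbtTL => btbTLbtTL   [L → b]
btbTLbtTL => btbgBSLbtTL   [T → g B S]
btbgBSLbtTL => btbgSbtSLbtTL   [B → S b t]
btbgSbtSLbtTL => btbgtbtSLbtTL   [S → t]
btbgtbtSLbtTL => btbgtbttLbtTL   [S → t]
btbgtbttLbtTL => btbgtbttbbtTL   [L → b]
btbgtbttbbtTL => btbgtbttbbtgL   [T → g]
btbgtbttbbtgL => btbgtbttbbtgb   [L → b]

S=>BTL=>SbtTL=>BTLbtTL=>LtbTLbtTL=>btbTLbtTL=>btbgBSLbtTL=>btbgSbtSLbtTL=>btbgtbtSLbtTL=>btbgtbttLbtTL=>btbgtbttbbtTL=>btbgtbttbbtgL=>btbgtbttbbtgb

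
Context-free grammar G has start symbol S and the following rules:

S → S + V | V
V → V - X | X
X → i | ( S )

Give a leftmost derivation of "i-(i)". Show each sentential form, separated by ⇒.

S ⇒ V   [S → V]
V ⇒ V-X   [V → V - X]
V-X ⇒ X-X   [V → X]
X-X ⇒ i-X   [X → i]
i-X ⇒ i-(S)   [X → ( S )]
i-(S) ⇒ i-(V)   [S → V]
i-(V) ⇒ i-(X)   [V → X]
i-(X) ⇒ i-(i)   [X → i]

S ⇒ V ⇒ V-X ⇒ X-X ⇒ i-X ⇒ i-(S) ⇒ i-(V) ⇒ i-(X) ⇒ i-(i)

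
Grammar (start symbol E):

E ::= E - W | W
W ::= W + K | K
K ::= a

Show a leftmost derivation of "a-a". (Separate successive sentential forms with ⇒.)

E ⇒ E-W ⇒ W-W ⇒ K-W ⇒ a-W ⇒ a-K ⇒ a-a

E ⇒ E-W   [E ::= E - W]
E-W ⇒ W-W   [E ::= W]
W-W ⇒ K-W   [W ::= K]
K-W ⇒ a-W   [K ::= a]
a-W ⇒ a-K   [W ::= K]
a-K ⇒ a-a   [K ::= a]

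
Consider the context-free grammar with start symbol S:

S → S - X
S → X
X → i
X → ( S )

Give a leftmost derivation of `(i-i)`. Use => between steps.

S => X => (S) => (S-X) => (X-X) => (i-X) => (i-i)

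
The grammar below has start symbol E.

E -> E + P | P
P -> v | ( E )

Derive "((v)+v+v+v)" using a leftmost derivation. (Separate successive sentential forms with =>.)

E=>P=>(E)=>(E+P)=>(E+P+P)=>(E+P+P+P)=>(P+P+P+P)=>((E)+P+P+P)=>((P)+P+P+P)=>((v)+P+P+P)=>((v)+v+P+P)=>((v)+v+v+P)=>((v)+v+v+v)

E => P   [E -> P]
P => (E)   [P -> ( E )]
(E) => (E+P)   [E -> E + P]
(E+P) => (E+P+P)   [E -> E + P]
(E+P+P) => (E+P+P+P)   [E -> E + P]
(E+P+P+P) => (P+P+P+P)   [E -> P]
(P+P+P+P) => ((E)+P+P+P)   [P -> ( E )]
((E)+P+P+P) => ((P)+P+P+P)   [E -> P]
((P)+P+P+P) => ((v)+P+P+P)   [P -> v]
((v)+P+P+P) => ((v)+v+P+P)   [P -> v]
((v)+v+P+P) => ((v)+v+v+P)   [P -> v]
((v)+v+v+P) => ((v)+v+v+v)   [P -> v]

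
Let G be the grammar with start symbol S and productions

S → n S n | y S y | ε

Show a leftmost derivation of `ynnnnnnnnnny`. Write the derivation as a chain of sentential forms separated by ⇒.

S ⇒ ySy   [S → y S y]
ySy ⇒ ynSny   [S → n S n]
ynSny ⇒ ynnSnny   [S → n S n]
ynnSnny ⇒ ynnnSnnny   [S → n S n]
ynnnSnnny ⇒ ynnnnSnnnny   [S → n S n]
ynnnnSnnnny ⇒ ynnnnnSnnnnny   [S → n S n]
ynnnnnSnnnnny ⇒ ynnnnnnnnnny   [S → ε]

S⇒ySy⇒ynSny⇒ynnSnny⇒ynnnSnnny⇒ynnnnSnnnny⇒ynnnnnSnnnnny⇒ynnnnnnnnnny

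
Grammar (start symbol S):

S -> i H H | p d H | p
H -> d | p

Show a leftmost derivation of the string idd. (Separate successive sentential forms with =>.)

S => iHH => idH => idd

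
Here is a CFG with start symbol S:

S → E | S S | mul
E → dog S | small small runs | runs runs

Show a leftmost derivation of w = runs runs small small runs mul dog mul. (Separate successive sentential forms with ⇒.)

S ⇒ S S   [S → S S]
S S ⇒ S S S   [S → S S]
S S S ⇒ E S S   [S → E]
E S S ⇒ runs runs S S   [E → runs runs]
runs runs S S ⇒ runs runs E S   [S → E]
runs runs E S ⇒ runs runs small small runs S   [E → small small runs]
runs runs small small runs S ⇒ runs runs small small runs S S   [S → S S]
runs runs small small runs S S ⇒ runs runs small small runs mul S   [S → mul]
runs runs small small runs mul S ⇒ runs runs small small runs mul E   [S → E]
runs runs small small runs mul E ⇒ runs runs small small runs mul dog S   [E → dog S]
runs runs small small runs mul dog S ⇒ runs runs small small runs mul dog mul   [S → mul]

S ⇒ S S ⇒ S S S ⇒ E S S ⇒ runs runs S S ⇒ runs runs E S ⇒ runs runs small small runs S ⇒ runs runs small small runs S S ⇒ runs runs small small runs mul S ⇒ runs runs small small runs mul E ⇒ runs runs small small runs mul dog S ⇒ runs runs small small runs mul dog mul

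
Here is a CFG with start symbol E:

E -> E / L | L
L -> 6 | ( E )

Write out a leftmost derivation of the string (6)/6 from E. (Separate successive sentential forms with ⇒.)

E ⇒ E/L ⇒ L/L ⇒ (E)/L ⇒ (L)/L ⇒ (6)/L ⇒ (6)/6

E ⇒ E/L   [E -> E / L]
E/L ⇒ L/L   [E -> L]
L/L ⇒ (E)/L   [L -> ( E )]
(E)/L ⇒ (L)/L   [E -> L]
(L)/L ⇒ (6)/L   [L -> 6]
(6)/L ⇒ (6)/6   [L -> 6]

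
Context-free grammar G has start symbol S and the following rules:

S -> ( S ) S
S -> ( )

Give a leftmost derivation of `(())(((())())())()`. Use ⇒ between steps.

S⇒(S)S⇒(())S⇒(())(S)S⇒(())((S)S)S⇒(())(((S)S)S)S⇒(())(((())S)S)S⇒(())(((())())S)S⇒(())(((())())())S⇒(())(((())())())()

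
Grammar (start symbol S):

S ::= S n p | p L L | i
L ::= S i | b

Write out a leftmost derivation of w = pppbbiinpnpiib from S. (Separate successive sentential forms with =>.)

S => pLL   [S ::= p L L]
pLL => pSiL   [L ::= S i]
pSiL => ppLLiL   [S ::= p L L]
ppLLiL => ppSiLiL   [L ::= S i]
ppSiLiL => pppLLiLiL   [S ::= p L L]
pppLLiLiL => pppbLiLiL   [L ::= b]
pppbLiLiL => pppbbiLiL   [L ::= b]
pppbbiLiL => pppbbiSiiL   [L ::= S i]
pppbbiSiiL => pppbbiSnpiiL   [S ::= S n p]
pppbbiSnpiiL => pppbbiSnpnpiiL   [S ::= S n p]
pppbbiSnpnpiiL => pppbbiinpnpiiL   [S ::= i]
pppbbiinpnpiiL => pppbbiinpnpiib   [L ::= b]

S => pLL => pSiL => ppLLiL => ppSiLiL => pppLLiLiL => pppbLiLiL => pppbbiLiL => pppbbiSiiL => pppbbiSnpiiL => pppbbiSnpnpiiL => pppbbiinpnpiiL => pppbbiinpnpiib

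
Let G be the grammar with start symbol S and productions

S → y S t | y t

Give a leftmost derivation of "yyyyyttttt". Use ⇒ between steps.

S⇒ySt⇒yyStt⇒yyySttt⇒yyyyStttt⇒yyyyyttttt

S ⇒ ySt   [S → y S t]
ySt ⇒ yyStt   [S → y S t]
yyStt ⇒ yyySttt   [S → y S t]
yyySttt ⇒ yyyyStttt   [S → y S t]
yyyyStttt ⇒ yyyyyttttt   [S → y t]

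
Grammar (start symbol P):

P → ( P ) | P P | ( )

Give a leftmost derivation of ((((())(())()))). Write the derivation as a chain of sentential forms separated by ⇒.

P ⇒ (P) ⇒ ((P)) ⇒ (((P))) ⇒ (((PP))) ⇒ (((PPP))) ⇒ ((((P)PP))) ⇒ ((((())PP))) ⇒ ((((())(P)P))) ⇒ ((((())(())P))) ⇒ ((((())(())())))

P ⇒ (P)   [P → ( P )]
(P) ⇒ ((P))   [P → ( P )]
((P)) ⇒ (((P)))   [P → ( P )]
(((P))) ⇒ (((PP)))   [P → P P]
(((PP))) ⇒ (((PPP)))   [P → P P]
(((PPP))) ⇒ ((((P)PP)))   [P → ( P )]
((((P)PP))) ⇒ ((((())PP)))   [P → ( )]
((((())PP))) ⇒ ((((())(P)P)))   [P → ( P )]
((((())(P)P))) ⇒ ((((())(())P)))   [P → ( )]
((((())(())P))) ⇒ ((((())(())())))   [P → ( )]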